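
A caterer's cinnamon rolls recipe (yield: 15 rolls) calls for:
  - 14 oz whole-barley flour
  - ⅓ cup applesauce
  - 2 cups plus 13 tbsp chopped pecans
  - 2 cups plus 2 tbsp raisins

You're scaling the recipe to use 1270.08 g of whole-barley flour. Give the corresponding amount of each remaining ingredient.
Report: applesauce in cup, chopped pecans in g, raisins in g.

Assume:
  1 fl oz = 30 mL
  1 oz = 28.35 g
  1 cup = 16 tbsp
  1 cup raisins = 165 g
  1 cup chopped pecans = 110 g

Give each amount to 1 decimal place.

The original recipe has 396.9 g of whole-barley flour, so the scaling factor is 1270.08 ÷ 396.9 = 16/5 = 3.2.
applesauce: 1/3 cup × 16/5 ≈ 1.1 cup
chopped pecans: (2 cup + 13 tbsp = 2.8125 cup) × 16/5 × 110 g/cup = 990.0 g
raisins: (2 cup + 2 tbsp = 2.125 cup) × 16/5 × 165 g/cup = 1122.0 g

applesauce: 1.1 cup; chopped pecans: 990.0 g; raisins: 1122.0 g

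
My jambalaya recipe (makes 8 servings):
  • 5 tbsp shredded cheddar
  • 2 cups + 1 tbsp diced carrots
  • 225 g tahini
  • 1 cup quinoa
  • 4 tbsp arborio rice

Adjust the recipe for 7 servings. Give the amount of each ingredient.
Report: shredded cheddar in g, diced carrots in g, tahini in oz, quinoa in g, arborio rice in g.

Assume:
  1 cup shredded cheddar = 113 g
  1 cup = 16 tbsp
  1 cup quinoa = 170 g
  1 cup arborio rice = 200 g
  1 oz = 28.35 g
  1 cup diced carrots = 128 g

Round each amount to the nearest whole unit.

shredded cheddar: 31 g; diced carrots: 231 g; tahini: 7 oz; quinoa: 149 g; arborio rice: 44 g

Scaling factor: 7/8 = 0.875.
shredded cheddar: 5 tbsp × 7/8 ÷ 16 tbsp/cup × 113 g/cup ≈ 31 g
diced carrots: (2 cup + 1 tbsp = 2.0625 cup) × 7/8 × 128 g/cup = 231 g
tahini: 225 g × 7/8 ÷ 28.35 g/oz ≈ 7 oz
quinoa: 1 cup × 7/8 × 170 g/cup ≈ 149 g
arborio rice: 4 tbsp × 7/8 ÷ 16 tbsp/cup × 200 g/cup ≈ 44 g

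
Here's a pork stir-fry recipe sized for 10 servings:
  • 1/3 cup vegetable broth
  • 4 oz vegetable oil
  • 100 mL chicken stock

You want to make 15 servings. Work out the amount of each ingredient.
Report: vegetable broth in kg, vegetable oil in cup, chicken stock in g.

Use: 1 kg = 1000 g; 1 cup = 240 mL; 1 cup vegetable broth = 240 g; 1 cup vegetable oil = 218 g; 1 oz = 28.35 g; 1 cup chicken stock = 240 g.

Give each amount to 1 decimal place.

Scaling factor: 15/10 = 3/2 = 1.5.
vegetable broth: 1/3 cup × 3/2 × 240 g/cup ÷ 1000 g/kg ≈ 0.1 kg
vegetable oil: 4 oz × 3/2 × 28.35 g/oz ÷ 218 g/cup ≈ 0.8 cup
chicken stock: 100 mL × 3/2 ÷ 240 mL/cup × 240 g/cup = 150.0 g

vegetable broth: 0.1 kg; vegetable oil: 0.8 cup; chicken stock: 150.0 g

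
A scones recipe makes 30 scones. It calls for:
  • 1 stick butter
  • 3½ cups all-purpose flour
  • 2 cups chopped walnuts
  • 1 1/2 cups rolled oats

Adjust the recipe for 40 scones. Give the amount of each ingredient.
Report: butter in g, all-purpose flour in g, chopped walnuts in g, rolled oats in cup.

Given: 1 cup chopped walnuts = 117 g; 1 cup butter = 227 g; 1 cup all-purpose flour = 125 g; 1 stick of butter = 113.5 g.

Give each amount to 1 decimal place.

Scaling factor: 40/30 = 4/3.
butter: 1 stick × 4/3 × 113.5 g/stick ≈ 151.3 g
all-purpose flour: 3.5 cup × 4/3 × 125 g/cup ≈ 583.3 g
chopped walnuts: 2 cup × 4/3 × 117 g/cup = 312.0 g
rolled oats: 1.5 cup × 4/3 = 2.0 cup

butter: 151.3 g; all-purpose flour: 583.3 g; chopped walnuts: 312.0 g; rolled oats: 2.0 cup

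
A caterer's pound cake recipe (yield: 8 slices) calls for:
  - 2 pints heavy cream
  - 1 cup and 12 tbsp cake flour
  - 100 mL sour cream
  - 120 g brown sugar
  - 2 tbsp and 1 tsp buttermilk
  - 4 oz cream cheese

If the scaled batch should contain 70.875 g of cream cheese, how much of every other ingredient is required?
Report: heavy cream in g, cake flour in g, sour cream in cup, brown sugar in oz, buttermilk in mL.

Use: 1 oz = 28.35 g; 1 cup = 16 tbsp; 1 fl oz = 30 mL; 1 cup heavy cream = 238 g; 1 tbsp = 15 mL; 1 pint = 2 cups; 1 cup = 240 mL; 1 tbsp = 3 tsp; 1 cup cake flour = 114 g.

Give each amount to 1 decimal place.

The original recipe has 113.4 g of cream cheese, so the scaling factor is 70.875 ÷ 113.4 = 5/8 = 0.625.
heavy cream: 2 pint × 5/8 × 2 cup/pint × 238 g/cup = 595.0 g
cake flour: (1 cup + 12 tbsp = 1.75 cup) × 5/8 × 114 g/cup ≈ 124.7 g
sour cream: 100 mL × 5/8 ÷ 240 mL/cup ≈ 0.3 cup
brown sugar: 120 g × 5/8 ÷ 28.35 g/oz ≈ 2.6 oz
buttermilk: (2 tbsp + 1 tsp = 7/3 tbsp) × 5/8 × 15 mL/tbsp ≈ 21.9 mL

heavy cream: 595.0 g; cake flour: 124.7 g; sour cream: 0.3 cup; brown sugar: 2.6 oz; buttermilk: 21.9 mL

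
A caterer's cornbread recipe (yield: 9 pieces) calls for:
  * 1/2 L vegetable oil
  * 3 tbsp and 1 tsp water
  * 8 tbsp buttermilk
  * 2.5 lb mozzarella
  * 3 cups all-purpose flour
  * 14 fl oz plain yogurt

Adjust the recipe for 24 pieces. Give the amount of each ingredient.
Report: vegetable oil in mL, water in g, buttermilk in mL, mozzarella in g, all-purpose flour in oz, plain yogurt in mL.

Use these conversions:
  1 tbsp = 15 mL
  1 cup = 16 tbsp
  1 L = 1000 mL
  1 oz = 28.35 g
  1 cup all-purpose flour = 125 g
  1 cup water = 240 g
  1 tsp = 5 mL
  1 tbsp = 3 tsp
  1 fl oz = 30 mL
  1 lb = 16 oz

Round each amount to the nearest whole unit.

Scaling factor: 24/9 = 8/3.
vegetable oil: 0.5 L × 8/3 × 1000 mL/L ≈ 1333 mL
water: (3 tbsp + 1 tsp = 10/3 tbsp) × 8/3 ÷ 16 tbsp/cup × 240 g/cup ≈ 133 g
buttermilk: 8 tbsp × 8/3 × 15 mL/tbsp = 320 mL
mozzarella: 2.5 lb × 8/3 × 16 oz/lb × 28.35 g/oz = 3024 g
all-purpose flour: 3 cup × 8/3 × 125 g/cup ÷ 28.35 g/oz ≈ 35 oz
plain yogurt: 14 fl oz × 8/3 × 30 mL/fl oz = 1120 mL

vegetable oil: 1333 mL; water: 133 g; buttermilk: 320 mL; mozzarella: 3024 g; all-purpose flour: 35 oz; plain yogurt: 1120 mL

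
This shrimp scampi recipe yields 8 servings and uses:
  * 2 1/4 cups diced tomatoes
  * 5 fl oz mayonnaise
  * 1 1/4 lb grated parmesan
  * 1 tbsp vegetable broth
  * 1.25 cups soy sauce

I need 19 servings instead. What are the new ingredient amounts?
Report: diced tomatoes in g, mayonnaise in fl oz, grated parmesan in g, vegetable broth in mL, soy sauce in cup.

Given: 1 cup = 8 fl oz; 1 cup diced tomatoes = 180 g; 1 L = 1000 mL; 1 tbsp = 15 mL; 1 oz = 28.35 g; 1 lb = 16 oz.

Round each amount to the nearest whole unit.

diced tomatoes: 962 g; mayonnaise: 12 fl oz; grated parmesan: 1347 g; vegetable broth: 36 mL; soy sauce: 3 cup

Scaling factor: 19/8 = 2.375.
diced tomatoes: 2.25 cup × 19/8 × 180 g/cup ≈ 962 g
mayonnaise: 5 fl oz × 19/8 ≈ 12 fl oz
grated parmesan: 1.25 lb × 19/8 × 16 oz/lb × 28.35 g/oz ≈ 1347 g
vegetable broth: 1 tbsp × 19/8 × 15 mL/tbsp ≈ 36 mL
soy sauce: 1.25 cup × 19/8 ≈ 3 cup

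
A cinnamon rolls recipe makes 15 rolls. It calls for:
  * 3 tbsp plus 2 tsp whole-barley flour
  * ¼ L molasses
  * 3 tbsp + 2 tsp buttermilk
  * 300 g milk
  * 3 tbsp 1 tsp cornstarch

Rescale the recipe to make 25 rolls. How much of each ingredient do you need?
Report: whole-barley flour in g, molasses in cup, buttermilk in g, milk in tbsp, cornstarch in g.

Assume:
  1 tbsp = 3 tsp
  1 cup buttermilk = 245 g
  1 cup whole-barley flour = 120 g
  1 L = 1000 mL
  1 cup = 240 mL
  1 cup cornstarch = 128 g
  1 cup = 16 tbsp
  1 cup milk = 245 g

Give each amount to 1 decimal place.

whole-barley flour: 45.8 g; molasses: 1.7 cup; buttermilk: 93.6 g; milk: 32.7 tbsp; cornstarch: 44.4 g

Scaling factor: 25/15 = 5/3.
whole-barley flour: (3 tbsp + 2 tsp = 11/3 tbsp) × 5/3 ÷ 16 tbsp/cup × 120 g/cup ≈ 45.8 g
molasses: 0.25 L × 5/3 × 1000 mL/L ÷ 240 mL/cup ≈ 1.7 cup
buttermilk: (3 tbsp + 2 tsp = 11/3 tbsp) × 5/3 ÷ 16 tbsp/cup × 245 g/cup ≈ 93.6 g
milk: 300 g × 5/3 ÷ 245 g/cup × 16 tbsp/cup ≈ 32.7 tbsp
cornstarch: (3 tbsp + 1 tsp = 10/3 tbsp) × 5/3 ÷ 16 tbsp/cup × 128 g/cup ≈ 44.4 g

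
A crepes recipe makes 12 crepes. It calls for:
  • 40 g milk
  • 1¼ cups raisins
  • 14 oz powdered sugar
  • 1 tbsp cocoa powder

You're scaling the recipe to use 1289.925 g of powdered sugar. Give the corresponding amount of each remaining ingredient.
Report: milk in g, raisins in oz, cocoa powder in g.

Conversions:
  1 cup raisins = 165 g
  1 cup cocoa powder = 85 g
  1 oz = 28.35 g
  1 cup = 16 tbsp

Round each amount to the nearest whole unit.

milk: 130 g; raisins: 24 oz; cocoa powder: 17 g

The original recipe has 396.9 g of powdered sugar, so the scaling factor is 1289.925 ÷ 396.9 = 13/4 = 3.25.
milk: 40 g × 13/4 = 130 g
raisins: 1.25 cup × 13/4 × 165 g/cup ÷ 28.35 g/oz ≈ 24 oz
cocoa powder: 1 tbsp × 13/4 ÷ 16 tbsp/cup × 85 g/cup ≈ 17 g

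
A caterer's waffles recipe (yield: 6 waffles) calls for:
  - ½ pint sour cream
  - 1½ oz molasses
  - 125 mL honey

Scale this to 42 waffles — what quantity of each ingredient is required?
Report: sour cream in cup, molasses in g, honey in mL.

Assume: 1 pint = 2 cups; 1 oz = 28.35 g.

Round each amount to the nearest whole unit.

Scaling factor: 42/6 = 7.
sour cream: 0.5 pint × 7 × 2 cup/pint = 7 cup
molasses: 1.5 oz × 7 × 28.35 g/oz ≈ 298 g
honey: 125 mL × 7 = 875 mL

sour cream: 7 cup; molasses: 298 g; honey: 875 mL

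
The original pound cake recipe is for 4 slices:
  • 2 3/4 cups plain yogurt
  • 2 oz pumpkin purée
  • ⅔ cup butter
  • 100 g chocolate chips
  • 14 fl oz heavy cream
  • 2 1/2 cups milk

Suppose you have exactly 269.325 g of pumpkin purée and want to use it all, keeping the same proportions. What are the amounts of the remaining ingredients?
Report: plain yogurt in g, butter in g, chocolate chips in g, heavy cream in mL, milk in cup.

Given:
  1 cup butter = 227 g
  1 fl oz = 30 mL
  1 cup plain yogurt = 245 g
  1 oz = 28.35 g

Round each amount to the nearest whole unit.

plain yogurt: 3200 g; butter: 719 g; chocolate chips: 475 g; heavy cream: 1995 mL; milk: 12 cup

The original recipe has 56.7 g of pumpkin purée, so the scaling factor is 269.325 ÷ 56.7 = 19/4 = 4.75.
plain yogurt: 2.75 cup × 19/4 × 245 g/cup ≈ 3200 g
butter: 2/3 cup × 19/4 × 227 g/cup ≈ 719 g
chocolate chips: 100 g × 19/4 = 475 g
heavy cream: 14 fl oz × 19/4 × 30 mL/fl oz = 1995 mL
milk: 2.5 cup × 19/4 ≈ 12 cup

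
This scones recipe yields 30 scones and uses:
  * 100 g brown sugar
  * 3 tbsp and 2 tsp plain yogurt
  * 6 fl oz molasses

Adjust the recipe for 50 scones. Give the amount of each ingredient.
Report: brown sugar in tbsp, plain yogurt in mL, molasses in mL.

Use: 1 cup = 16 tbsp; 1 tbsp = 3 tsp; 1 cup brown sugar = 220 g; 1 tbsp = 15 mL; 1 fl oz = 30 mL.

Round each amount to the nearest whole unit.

Scaling factor: 50/30 = 5/3.
brown sugar: 100 g × 5/3 ÷ 220 g/cup × 16 tbsp/cup ≈ 12 tbsp
plain yogurt: (3 tbsp + 2 tsp = 11/3 tbsp) × 5/3 × 15 mL/tbsp ≈ 92 mL
molasses: 6 fl oz × 5/3 × 30 mL/fl oz = 300 mL

brown sugar: 12 tbsp; plain yogurt: 92 mL; molasses: 300 mL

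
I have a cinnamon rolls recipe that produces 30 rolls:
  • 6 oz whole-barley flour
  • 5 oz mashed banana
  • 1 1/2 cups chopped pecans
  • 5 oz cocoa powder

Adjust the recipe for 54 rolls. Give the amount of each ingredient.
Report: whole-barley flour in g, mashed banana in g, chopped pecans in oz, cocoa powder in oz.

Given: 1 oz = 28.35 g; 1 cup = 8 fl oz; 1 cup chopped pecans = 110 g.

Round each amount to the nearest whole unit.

Scaling factor: 54/30 = 9/5 = 1.8.
whole-barley flour: 6 oz × 9/5 × 28.35 g/oz ≈ 306 g
mashed banana: 5 oz × 9/5 × 28.35 g/oz ≈ 255 g
chopped pecans: 1.5 cup × 9/5 × 110 g/cup ÷ 28.35 g/oz ≈ 10 oz
cocoa powder: 5 oz × 9/5 = 9 oz

whole-barley flour: 306 g; mashed banana: 255 g; chopped pecans: 10 oz; cocoa powder: 9 oz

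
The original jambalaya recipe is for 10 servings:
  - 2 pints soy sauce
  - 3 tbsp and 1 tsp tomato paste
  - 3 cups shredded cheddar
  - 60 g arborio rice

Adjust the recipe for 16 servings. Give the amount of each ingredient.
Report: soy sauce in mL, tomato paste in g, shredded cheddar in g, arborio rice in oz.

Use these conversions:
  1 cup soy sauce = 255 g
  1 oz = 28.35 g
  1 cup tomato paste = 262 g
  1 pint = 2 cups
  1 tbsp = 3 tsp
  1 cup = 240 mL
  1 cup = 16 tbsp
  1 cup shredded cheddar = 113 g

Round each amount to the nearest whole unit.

soy sauce: 1536 mL; tomato paste: 87 g; shredded cheddar: 542 g; arborio rice: 3 oz

Scaling factor: 16/10 = 8/5 = 1.6.
soy sauce: 2 pint × 8/5 × 2 cup/pint × 240 mL/cup = 1536 mL
tomato paste: (3 tbsp + 1 tsp = 10/3 tbsp) × 8/5 ÷ 16 tbsp/cup × 262 g/cup ≈ 87 g
shredded cheddar: 3 cup × 8/5 × 113 g/cup ≈ 542 g
arborio rice: 60 g × 8/5 ÷ 28.35 g/oz ≈ 3 oz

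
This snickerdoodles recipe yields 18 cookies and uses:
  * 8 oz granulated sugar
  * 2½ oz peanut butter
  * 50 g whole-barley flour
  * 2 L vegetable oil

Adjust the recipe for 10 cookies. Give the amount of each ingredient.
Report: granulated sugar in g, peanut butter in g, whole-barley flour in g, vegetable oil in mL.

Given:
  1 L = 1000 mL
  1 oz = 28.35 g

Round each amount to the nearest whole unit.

Scaling factor: 10/18 = 5/9.
granulated sugar: 8 oz × 5/9 × 28.35 g/oz = 126 g
peanut butter: 2.5 oz × 5/9 × 28.35 g/oz ≈ 39 g
whole-barley flour: 50 g × 5/9 ≈ 28 g
vegetable oil: 2 L × 5/9 × 1000 mL/L ≈ 1111 mL

granulated sugar: 126 g; peanut butter: 39 g; whole-barley flour: 28 g; vegetable oil: 1111 mL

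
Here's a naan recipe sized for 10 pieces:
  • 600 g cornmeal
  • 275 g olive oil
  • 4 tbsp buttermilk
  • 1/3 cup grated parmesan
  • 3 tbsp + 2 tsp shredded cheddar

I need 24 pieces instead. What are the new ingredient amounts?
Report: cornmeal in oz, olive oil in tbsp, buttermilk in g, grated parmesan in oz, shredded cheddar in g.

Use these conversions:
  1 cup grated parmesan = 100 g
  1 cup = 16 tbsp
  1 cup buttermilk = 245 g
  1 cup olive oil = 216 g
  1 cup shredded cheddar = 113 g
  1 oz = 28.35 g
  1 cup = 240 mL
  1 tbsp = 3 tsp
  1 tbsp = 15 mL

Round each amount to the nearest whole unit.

cornmeal: 51 oz; olive oil: 49 tbsp; buttermilk: 147 g; grated parmesan: 3 oz; shredded cheddar: 62 g

Scaling factor: 24/10 = 12/5 = 2.4.
cornmeal: 600 g × 12/5 ÷ 28.35 g/oz ≈ 51 oz
olive oil: 275 g × 12/5 ÷ 216 g/cup × 16 tbsp/cup ≈ 49 tbsp
buttermilk: 4 tbsp × 12/5 ÷ 16 tbsp/cup × 245 g/cup = 147 g
grated parmesan: 1/3 cup × 12/5 × 100 g/cup ÷ 28.35 g/oz ≈ 3 oz
shredded cheddar: (3 tbsp + 2 tsp = 11/3 tbsp) × 12/5 ÷ 16 tbsp/cup × 113 g/cup ≈ 62 g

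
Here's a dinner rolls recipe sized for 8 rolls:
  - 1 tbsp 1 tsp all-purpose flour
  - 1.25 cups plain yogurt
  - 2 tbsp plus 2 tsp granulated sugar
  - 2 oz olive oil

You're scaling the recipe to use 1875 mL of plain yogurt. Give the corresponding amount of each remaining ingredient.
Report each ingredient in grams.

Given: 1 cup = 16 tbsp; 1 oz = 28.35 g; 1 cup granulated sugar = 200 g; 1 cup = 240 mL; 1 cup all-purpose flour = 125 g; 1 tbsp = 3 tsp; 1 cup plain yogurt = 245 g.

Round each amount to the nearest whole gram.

all-purpose flour: 65 g; granulated sugar: 208 g; olive oil: 354 g

The original recipe has 300 mL of plain yogurt, so the scaling factor is 1875 ÷ 300 = 25/4 = 6.25.
all-purpose flour: (1 tbsp + 1 tsp = 4/3 tbsp) × 25/4 ÷ 16 tbsp/cup × 125 g/cup ≈ 65 g
granulated sugar: (2 tbsp + 2 tsp = 8/3 tbsp) × 25/4 ÷ 16 tbsp/cup × 200 g/cup ≈ 208 g
olive oil: 2 oz × 25/4 × 28.35 g/oz ≈ 354 g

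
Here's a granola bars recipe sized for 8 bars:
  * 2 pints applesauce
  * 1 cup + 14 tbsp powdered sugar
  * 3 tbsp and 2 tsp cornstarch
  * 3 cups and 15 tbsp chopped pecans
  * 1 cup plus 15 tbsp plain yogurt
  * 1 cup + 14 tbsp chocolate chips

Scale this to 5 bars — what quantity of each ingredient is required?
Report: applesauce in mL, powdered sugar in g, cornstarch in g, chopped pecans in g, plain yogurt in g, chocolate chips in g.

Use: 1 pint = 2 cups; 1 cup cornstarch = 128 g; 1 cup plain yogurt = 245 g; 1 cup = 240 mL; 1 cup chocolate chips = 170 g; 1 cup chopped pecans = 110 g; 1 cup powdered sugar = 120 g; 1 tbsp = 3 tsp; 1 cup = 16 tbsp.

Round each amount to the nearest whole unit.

applesauce: 600 mL; powdered sugar: 141 g; cornstarch: 18 g; chopped pecans: 271 g; plain yogurt: 297 g; chocolate chips: 199 g

Scaling factor: 5/8 = 0.625.
applesauce: 2 pint × 5/8 × 2 cup/pint × 240 mL/cup = 600 mL
powdered sugar: (1 cup + 14 tbsp = 1.875 cup) × 5/8 × 120 g/cup ≈ 141 g
cornstarch: (3 tbsp + 2 tsp = 11/3 tbsp) × 5/8 ÷ 16 tbsp/cup × 128 g/cup ≈ 18 g
chopped pecans: (3 cup + 15 tbsp = 3.9375 cup) × 5/8 × 110 g/cup ≈ 271 g
plain yogurt: (1 cup + 15 tbsp = 1.9375 cup) × 5/8 × 245 g/cup ≈ 297 g
chocolate chips: (1 cup + 14 tbsp = 1.875 cup) × 5/8 × 170 g/cup ≈ 199 g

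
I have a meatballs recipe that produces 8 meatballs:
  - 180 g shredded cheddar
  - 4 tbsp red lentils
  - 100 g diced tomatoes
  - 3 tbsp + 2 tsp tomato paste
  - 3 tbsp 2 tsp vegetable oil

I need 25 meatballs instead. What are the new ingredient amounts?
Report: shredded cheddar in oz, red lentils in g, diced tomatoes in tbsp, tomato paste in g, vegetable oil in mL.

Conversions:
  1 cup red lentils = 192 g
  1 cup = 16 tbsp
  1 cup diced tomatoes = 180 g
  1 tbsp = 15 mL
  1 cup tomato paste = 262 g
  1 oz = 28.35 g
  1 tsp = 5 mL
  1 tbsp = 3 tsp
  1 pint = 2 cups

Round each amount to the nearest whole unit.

Scaling factor: 25/8 = 3.125.
shredded cheddar: 180 g × 25/8 ÷ 28.35 g/oz ≈ 20 oz
red lentils: 4 tbsp × 25/8 ÷ 16 tbsp/cup × 192 g/cup = 150 g
diced tomatoes: 100 g × 25/8 ÷ 180 g/cup × 16 tbsp/cup ≈ 28 tbsp
tomato paste: (3 tbsp + 2 tsp = 11/3 tbsp) × 25/8 ÷ 16 tbsp/cup × 262 g/cup ≈ 188 g
vegetable oil: (3 tbsp + 2 tsp = 11/3 tbsp) × 25/8 × 15 mL/tbsp ≈ 172 mL

shredded cheddar: 20 oz; red lentils: 150 g; diced tomatoes: 28 tbsp; tomato paste: 188 g; vegetable oil: 172 mL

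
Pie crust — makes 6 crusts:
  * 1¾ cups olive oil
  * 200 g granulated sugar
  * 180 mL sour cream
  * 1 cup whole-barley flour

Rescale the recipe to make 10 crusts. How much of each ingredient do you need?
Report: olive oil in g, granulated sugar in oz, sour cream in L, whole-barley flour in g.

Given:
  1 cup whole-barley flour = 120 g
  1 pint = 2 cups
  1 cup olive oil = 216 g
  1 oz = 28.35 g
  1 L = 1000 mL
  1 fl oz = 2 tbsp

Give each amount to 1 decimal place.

olive oil: 630.0 g; granulated sugar: 11.8 oz; sour cream: 0.3 L; whole-barley flour: 200.0 g

Scaling factor: 10/6 = 5/3.
olive oil: 1.75 cup × 5/3 × 216 g/cup = 630.0 g
granulated sugar: 200 g × 5/3 ÷ 28.35 g/oz ≈ 11.8 oz
sour cream: 180 mL × 5/3 ÷ 1000 mL/L = 0.3 L
whole-barley flour: 1 cup × 5/3 × 120 g/cup = 200.0 g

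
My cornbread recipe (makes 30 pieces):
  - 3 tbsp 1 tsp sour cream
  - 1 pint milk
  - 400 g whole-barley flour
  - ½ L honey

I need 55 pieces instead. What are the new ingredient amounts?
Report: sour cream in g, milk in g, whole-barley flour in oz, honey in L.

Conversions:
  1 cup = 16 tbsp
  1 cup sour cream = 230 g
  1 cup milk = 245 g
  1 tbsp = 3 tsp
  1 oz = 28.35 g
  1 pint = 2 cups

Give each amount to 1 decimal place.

sour cream: 87.8 g; milk: 898.3 g; whole-barley flour: 25.9 oz; honey: 0.9 L

Scaling factor: 55/30 = 11/6.
sour cream: (3 tbsp + 1 tsp = 10/3 tbsp) × 11/6 ÷ 16 tbsp/cup × 230 g/cup ≈ 87.8 g
milk: 1 pint × 11/6 × 2 cup/pint × 245 g/cup ≈ 898.3 g
whole-barley flour: 400 g × 11/6 ÷ 28.35 g/oz ≈ 25.9 oz
honey: 0.5 L × 11/6 ≈ 0.9 L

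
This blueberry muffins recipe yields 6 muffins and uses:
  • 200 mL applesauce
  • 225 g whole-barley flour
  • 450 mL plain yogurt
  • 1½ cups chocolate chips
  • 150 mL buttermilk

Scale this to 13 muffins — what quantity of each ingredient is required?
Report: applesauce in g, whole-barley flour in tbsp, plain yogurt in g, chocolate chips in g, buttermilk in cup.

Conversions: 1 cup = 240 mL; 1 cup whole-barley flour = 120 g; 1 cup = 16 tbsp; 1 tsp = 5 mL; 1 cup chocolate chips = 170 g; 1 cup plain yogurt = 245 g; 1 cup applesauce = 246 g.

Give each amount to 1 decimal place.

Scaling factor: 13/6.
applesauce: 200 mL × 13/6 ÷ 240 mL/cup × 246 g/cup ≈ 444.2 g
whole-barley flour: 225 g × 13/6 ÷ 120 g/cup × 16 tbsp/cup = 65.0 tbsp
plain yogurt: 450 mL × 13/6 ÷ 240 mL/cup × 245 g/cup ≈ 995.3 g
chocolate chips: 1.5 cup × 13/6 × 170 g/cup = 552.5 g
buttermilk: 150 mL × 13/6 ÷ 240 mL/cup ≈ 1.4 cup

applesauce: 444.2 g; whole-barley flour: 65.0 tbsp; plain yogurt: 995.3 g; chocolate chips: 552.5 g; buttermilk: 1.4 cup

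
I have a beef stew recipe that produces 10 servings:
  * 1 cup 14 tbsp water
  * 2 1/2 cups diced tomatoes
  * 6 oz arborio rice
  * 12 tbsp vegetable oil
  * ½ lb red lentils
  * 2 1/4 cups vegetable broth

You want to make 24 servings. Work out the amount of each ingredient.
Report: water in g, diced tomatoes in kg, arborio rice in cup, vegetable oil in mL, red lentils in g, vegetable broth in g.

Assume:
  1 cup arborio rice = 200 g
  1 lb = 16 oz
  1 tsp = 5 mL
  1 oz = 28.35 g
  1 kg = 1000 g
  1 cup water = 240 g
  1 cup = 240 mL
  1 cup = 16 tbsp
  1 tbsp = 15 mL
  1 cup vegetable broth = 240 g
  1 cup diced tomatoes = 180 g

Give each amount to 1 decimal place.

Scaling factor: 24/10 = 12/5 = 2.4.
water: (1 cup + 14 tbsp = 1.875 cup) × 12/5 × 240 g/cup = 1080.0 g
diced tomatoes: 2.5 cup × 12/5 × 180 g/cup ÷ 1000 g/kg ≈ 1.1 kg
arborio rice: 6 oz × 12/5 × 28.35 g/oz ÷ 200 g/cup ≈ 2.0 cup
vegetable oil: 12 tbsp × 12/5 × 15 mL/tbsp = 432.0 mL
red lentils: 0.5 lb × 12/5 × 16 oz/lb × 28.35 g/oz ≈ 544.3 g
vegetable broth: 2.25 cup × 12/5 × 240 g/cup = 1296.0 g

water: 1080.0 g; diced tomatoes: 1.1 kg; arborio rice: 2.0 cup; vegetable oil: 432.0 mL; red lentils: 544.3 g; vegetable broth: 1296.0 g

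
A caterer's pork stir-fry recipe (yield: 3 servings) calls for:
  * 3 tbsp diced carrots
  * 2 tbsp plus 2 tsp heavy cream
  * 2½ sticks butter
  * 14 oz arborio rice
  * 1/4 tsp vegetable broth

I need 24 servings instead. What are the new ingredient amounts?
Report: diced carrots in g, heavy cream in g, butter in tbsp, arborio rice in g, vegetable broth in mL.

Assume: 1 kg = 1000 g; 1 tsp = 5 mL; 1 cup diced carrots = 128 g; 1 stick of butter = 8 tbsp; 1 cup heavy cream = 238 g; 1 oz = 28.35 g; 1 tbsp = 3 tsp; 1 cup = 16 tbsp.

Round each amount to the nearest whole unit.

Scaling factor: 24/3 = 8.
diced carrots: 3 tbsp × 8 ÷ 16 tbsp/cup × 128 g/cup = 192 g
heavy cream: (2 tbsp + 2 tsp = 8/3 tbsp) × 8 ÷ 16 tbsp/cup × 238 g/cup ≈ 317 g
butter: 2.5 stick × 8 × 8 tbsp/stick = 160 tbsp
arborio rice: 14 oz × 8 × 28.35 g/oz ≈ 3175 g
vegetable broth: 0.25 tsp × 8 × 5 mL/tsp = 10 mL

diced carrots: 192 g; heavy cream: 317 g; butter: 160 tbsp; arborio rice: 3175 g; vegetable broth: 10 mL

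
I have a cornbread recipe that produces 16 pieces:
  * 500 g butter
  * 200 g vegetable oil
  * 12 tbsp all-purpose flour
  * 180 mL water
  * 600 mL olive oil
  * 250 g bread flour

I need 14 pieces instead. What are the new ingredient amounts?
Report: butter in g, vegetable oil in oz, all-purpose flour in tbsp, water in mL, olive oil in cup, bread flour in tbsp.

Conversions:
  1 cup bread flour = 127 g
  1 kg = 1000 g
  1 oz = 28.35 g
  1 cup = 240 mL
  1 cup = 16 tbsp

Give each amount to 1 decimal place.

Scaling factor: 14/16 = 7/8 = 0.875.
butter: 500 g × 7/8 = 437.5 g
vegetable oil: 200 g × 7/8 ÷ 28.35 g/oz ≈ 6.2 oz
all-purpose flour: 12 tbsp × 7/8 = 10.5 tbsp
water: 180 mL × 7/8 = 157.5 mL
olive oil: 600 mL × 7/8 ÷ 240 mL/cup ≈ 2.2 cup
bread flour: 250 g × 7/8 ÷ 127 g/cup × 16 tbsp/cup ≈ 27.6 tbsp

butter: 437.5 g; vegetable oil: 6.2 oz; all-purpose flour: 10.5 tbsp; water: 157.5 mL; olive oil: 2.2 cup; bread flour: 27.6 tbsp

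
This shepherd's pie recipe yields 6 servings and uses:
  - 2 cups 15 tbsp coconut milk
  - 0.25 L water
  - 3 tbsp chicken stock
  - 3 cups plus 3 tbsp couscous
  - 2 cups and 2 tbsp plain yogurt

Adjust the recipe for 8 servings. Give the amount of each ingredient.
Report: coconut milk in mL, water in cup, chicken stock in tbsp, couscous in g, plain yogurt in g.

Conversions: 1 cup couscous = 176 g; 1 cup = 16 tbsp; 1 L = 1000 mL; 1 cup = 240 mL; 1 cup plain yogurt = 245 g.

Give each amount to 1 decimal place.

Scaling factor: 8/6 = 4/3.
coconut milk: (2 cup + 15 tbsp = 2.9375 cup) × 4/3 × 240 mL/cup = 940.0 mL
water: 0.25 L × 4/3 × 1000 mL/L ÷ 240 mL/cup ≈ 1.4 cup
chicken stock: 3 tbsp × 4/3 = 4.0 tbsp
couscous: (3 cup + 3 tbsp = 3.1875 cup) × 4/3 × 176 g/cup = 748.0 g
plain yogurt: (2 cup + 2 tbsp = 2.125 cup) × 4/3 × 245 g/cup ≈ 694.2 g

coconut milk: 940.0 mL; water: 1.4 cup; chicken stock: 4.0 tbsp; couscous: 748.0 g; plain yogurt: 694.2 g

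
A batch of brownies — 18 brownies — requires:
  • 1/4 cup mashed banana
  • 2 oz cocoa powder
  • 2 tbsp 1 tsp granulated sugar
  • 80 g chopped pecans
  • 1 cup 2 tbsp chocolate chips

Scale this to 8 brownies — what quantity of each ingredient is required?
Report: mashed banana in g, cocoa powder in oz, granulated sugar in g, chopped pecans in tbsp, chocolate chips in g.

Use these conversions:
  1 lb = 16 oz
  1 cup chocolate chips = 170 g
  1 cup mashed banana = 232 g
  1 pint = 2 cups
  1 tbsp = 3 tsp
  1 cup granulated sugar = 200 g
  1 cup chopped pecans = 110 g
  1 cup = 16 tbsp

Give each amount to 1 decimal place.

mashed banana: 25.8 g; cocoa powder: 0.9 oz; granulated sugar: 13.0 g; chopped pecans: 5.2 tbsp; chocolate chips: 85.0 g

Scaling factor: 8/18 = 4/9.
mashed banana: 0.25 cup × 4/9 × 232 g/cup ≈ 25.8 g
cocoa powder: 2 oz × 4/9 ≈ 0.9 oz
granulated sugar: (2 tbsp + 1 tsp = 7/3 tbsp) × 4/9 ÷ 16 tbsp/cup × 200 g/cup ≈ 13.0 g
chopped pecans: 80 g × 4/9 ÷ 110 g/cup × 16 tbsp/cup ≈ 5.2 tbsp
chocolate chips: (1 cup + 2 tbsp = 1.125 cup) × 4/9 × 170 g/cup = 85.0 g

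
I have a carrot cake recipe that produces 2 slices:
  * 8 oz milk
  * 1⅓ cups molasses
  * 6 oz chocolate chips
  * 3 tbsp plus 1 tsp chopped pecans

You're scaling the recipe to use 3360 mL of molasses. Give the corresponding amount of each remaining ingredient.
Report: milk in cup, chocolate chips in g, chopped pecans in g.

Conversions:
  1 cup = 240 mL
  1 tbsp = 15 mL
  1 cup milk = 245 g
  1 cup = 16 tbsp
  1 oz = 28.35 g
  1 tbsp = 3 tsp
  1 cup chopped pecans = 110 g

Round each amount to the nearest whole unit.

The original recipe has 320 mL of molasses, so the scaling factor is 3360 ÷ 320 = 21/2 = 10.5.
milk: 8 oz × 21/2 × 28.35 g/oz ÷ 245 g/cup ≈ 10 cup
chocolate chips: 6 oz × 21/2 × 28.35 g/oz ≈ 1786 g
chopped pecans: (3 tbsp + 1 tsp = 10/3 tbsp) × 21/2 ÷ 16 tbsp/cup × 110 g/cup ≈ 241 g

milk: 10 cup; chocolate chips: 1786 g; chopped pecans: 241 g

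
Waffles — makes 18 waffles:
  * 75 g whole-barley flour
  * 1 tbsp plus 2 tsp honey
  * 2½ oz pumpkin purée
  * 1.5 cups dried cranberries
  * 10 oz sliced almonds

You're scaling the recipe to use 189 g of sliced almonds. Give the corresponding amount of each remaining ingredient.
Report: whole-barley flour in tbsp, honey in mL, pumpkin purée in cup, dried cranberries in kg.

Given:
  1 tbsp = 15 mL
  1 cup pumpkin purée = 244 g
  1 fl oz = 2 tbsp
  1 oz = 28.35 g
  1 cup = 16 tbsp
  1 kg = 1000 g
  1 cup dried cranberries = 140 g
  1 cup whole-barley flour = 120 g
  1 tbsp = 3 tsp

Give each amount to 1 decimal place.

whole-barley flour: 6.7 tbsp; honey: 16.7 mL; pumpkin purée: 0.2 cup; dried cranberries: 0.1 kg

The original recipe has 283.5 g of sliced almonds, so the scaling factor is 189 ÷ 283.5 = 2/3.
whole-barley flour: 75 g × 2/3 ÷ 120 g/cup × 16 tbsp/cup ≈ 6.7 tbsp
honey: (1 tbsp + 2 tsp = 5/3 tbsp) × 2/3 × 15 mL/tbsp ≈ 16.7 mL
pumpkin purée: 2.5 oz × 2/3 × 28.35 g/oz ÷ 244 g/cup ≈ 0.2 cup
dried cranberries: 1.5 cup × 2/3 × 140 g/cup ÷ 1000 g/kg ≈ 0.1 kg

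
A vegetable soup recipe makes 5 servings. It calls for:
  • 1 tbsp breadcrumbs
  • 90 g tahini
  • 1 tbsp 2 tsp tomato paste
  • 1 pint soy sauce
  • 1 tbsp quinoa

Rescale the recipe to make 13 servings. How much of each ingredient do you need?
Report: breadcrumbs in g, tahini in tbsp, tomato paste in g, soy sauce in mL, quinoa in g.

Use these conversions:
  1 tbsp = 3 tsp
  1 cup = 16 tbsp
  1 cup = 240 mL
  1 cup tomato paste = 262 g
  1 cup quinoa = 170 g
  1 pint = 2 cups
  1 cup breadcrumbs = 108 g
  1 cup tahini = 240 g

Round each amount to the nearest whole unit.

Scaling factor: 13/5 = 2.6.
breadcrumbs: 1 tbsp × 13/5 ÷ 16 tbsp/cup × 108 g/cup ≈ 18 g
tahini: 90 g × 13/5 ÷ 240 g/cup × 16 tbsp/cup ≈ 16 tbsp
tomato paste: (1 tbsp + 2 tsp = 5/3 tbsp) × 13/5 ÷ 16 tbsp/cup × 262 g/cup ≈ 71 g
soy sauce: 1 pint × 13/5 × 2 cup/pint × 240 mL/cup = 1248 mL
quinoa: 1 tbsp × 13/5 ÷ 16 tbsp/cup × 170 g/cup ≈ 28 g

breadcrumbs: 18 g; tahini: 16 tbsp; tomato paste: 71 g; soy sauce: 1248 mL; quinoa: 28 g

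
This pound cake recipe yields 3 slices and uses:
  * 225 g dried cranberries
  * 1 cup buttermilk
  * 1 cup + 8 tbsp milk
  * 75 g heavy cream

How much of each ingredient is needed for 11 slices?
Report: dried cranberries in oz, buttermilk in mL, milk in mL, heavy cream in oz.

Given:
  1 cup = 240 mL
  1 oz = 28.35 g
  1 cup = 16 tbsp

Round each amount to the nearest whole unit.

dried cranberries: 29 oz; buttermilk: 880 mL; milk: 1320 mL; heavy cream: 10 oz

Scaling factor: 11/3.
dried cranberries: 225 g × 11/3 ÷ 28.35 g/oz ≈ 29 oz
buttermilk: 1 cup × 11/3 × 240 mL/cup = 880 mL
milk: (1 cup + 8 tbsp = 1.5 cup) × 11/3 × 240 mL/cup = 1320 mL
heavy cream: 75 g × 11/3 ÷ 28.35 g/oz ≈ 10 oz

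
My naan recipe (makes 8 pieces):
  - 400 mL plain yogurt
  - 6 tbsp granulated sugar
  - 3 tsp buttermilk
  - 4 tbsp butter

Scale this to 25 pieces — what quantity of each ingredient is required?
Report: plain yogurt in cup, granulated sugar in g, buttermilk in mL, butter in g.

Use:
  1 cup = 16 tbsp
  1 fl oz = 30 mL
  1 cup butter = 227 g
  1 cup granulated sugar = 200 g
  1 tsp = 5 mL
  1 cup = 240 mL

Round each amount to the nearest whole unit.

Scaling factor: 25/8 = 3.125.
plain yogurt: 400 mL × 25/8 ÷ 240 mL/cup ≈ 5 cup
granulated sugar: 6 tbsp × 25/8 ÷ 16 tbsp/cup × 200 g/cup ≈ 234 g
buttermilk: 3 tsp × 25/8 × 5 mL/tsp ≈ 47 mL
butter: 4 tbsp × 25/8 ÷ 16 tbsp/cup × 227 g/cup ≈ 177 g

plain yogurt: 5 cup; granulated sugar: 234 g; buttermilk: 47 mL; butter: 177 g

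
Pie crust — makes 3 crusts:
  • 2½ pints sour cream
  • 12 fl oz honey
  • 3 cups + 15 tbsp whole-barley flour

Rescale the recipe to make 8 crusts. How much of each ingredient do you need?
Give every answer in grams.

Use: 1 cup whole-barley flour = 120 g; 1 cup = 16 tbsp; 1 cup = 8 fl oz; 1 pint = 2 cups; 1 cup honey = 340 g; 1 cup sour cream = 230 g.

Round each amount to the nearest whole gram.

sour cream: 3067 g; honey: 1360 g; whole-barley flour: 1260 g

Scaling factor: 8/3.
sour cream: 2.5 pint × 8/3 × 2 cup/pint × 230 g/cup ≈ 3067 g
honey: 12 fl oz × 8/3 ÷ 8 fl oz/cup × 340 g/cup = 1360 g
whole-barley flour: (3 cup + 15 tbsp = 3.9375 cup) × 8/3 × 120 g/cup = 1260 g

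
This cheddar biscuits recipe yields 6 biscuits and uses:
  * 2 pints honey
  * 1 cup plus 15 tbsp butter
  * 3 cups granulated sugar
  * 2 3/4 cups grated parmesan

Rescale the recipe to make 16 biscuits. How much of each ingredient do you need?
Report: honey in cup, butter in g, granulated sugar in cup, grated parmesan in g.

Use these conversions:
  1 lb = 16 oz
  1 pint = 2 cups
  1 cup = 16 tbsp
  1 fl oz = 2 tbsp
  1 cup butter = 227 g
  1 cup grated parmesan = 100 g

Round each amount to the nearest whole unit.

honey: 11 cup; butter: 1173 g; granulated sugar: 8 cup; grated parmesan: 733 g

Scaling factor: 16/6 = 8/3.
honey: 2 pint × 8/3 × 2 cup/pint ≈ 11 cup
butter: (1 cup + 15 tbsp = 1.9375 cup) × 8/3 × 227 g/cup ≈ 1173 g
granulated sugar: 3 cup × 8/3 = 8 cup
grated parmesan: 2.75 cup × 8/3 × 100 g/cup ≈ 733 g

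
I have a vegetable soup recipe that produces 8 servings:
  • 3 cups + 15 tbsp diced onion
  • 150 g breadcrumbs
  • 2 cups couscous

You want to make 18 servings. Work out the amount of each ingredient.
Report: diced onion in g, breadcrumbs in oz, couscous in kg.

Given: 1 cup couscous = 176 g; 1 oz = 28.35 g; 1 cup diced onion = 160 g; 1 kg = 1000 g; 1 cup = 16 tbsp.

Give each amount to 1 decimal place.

Scaling factor: 18/8 = 9/4 = 2.25.
diced onion: (3 cup + 15 tbsp = 3.9375 cup) × 9/4 × 160 g/cup = 1417.5 g
breadcrumbs: 150 g × 9/4 ÷ 28.35 g/oz ≈ 11.9 oz
couscous: 2 cup × 9/4 × 176 g/cup ÷ 1000 g/kg ≈ 0.8 kg

diced onion: 1417.5 g; breadcrumbs: 11.9 oz; couscous: 0.8 kg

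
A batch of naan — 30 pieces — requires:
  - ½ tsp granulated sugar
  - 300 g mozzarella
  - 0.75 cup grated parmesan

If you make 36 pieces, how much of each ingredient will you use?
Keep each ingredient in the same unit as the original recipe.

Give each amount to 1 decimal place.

granulated sugar: 0.6 tsp; mozzarella: 360.0 g; grated parmesan: 0.9 cup

Scaling factor: 36/30 = 6/5 = 1.2.
granulated sugar: 0.5 tsp × 6/5 = 0.6 tsp
mozzarella: 300 g × 6/5 = 360.0 g
grated parmesan: 0.75 cup × 6/5 = 0.9 cup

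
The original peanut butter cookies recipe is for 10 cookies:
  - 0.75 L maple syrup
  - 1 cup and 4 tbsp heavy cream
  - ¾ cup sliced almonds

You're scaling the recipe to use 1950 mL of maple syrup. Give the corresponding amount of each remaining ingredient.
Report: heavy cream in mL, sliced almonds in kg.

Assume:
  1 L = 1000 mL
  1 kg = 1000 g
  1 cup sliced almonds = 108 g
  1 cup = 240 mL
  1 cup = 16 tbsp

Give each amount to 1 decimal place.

heavy cream: 780.0 mL; sliced almonds: 0.2 kg

The original recipe has 750 mL of maple syrup, so the scaling factor is 1950 ÷ 750 = 13/5 = 2.6.
heavy cream: (1 cup + 4 tbsp = 1.25 cup) × 13/5 × 240 mL/cup = 780.0 mL
sliced almonds: 0.75 cup × 13/5 × 108 g/cup ÷ 1000 g/kg ≈ 0.2 kg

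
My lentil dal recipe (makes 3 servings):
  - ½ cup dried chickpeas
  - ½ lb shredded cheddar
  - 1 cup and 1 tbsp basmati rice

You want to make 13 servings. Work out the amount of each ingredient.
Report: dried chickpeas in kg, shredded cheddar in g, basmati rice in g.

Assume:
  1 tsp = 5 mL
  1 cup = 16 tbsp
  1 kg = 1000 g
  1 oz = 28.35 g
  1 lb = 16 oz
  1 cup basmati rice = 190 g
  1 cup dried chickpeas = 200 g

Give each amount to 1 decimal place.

dried chickpeas: 0.4 kg; shredded cheddar: 982.8 g; basmati rice: 874.8 g

Scaling factor: 13/3.
dried chickpeas: 0.5 cup × 13/3 × 200 g/cup ÷ 1000 g/kg ≈ 0.4 kg
shredded cheddar: 0.5 lb × 13/3 × 16 oz/lb × 28.35 g/oz = 982.8 g
basmati rice: (1 cup + 1 tbsp = 1.0625 cup) × 13/3 × 190 g/cup ≈ 874.8 g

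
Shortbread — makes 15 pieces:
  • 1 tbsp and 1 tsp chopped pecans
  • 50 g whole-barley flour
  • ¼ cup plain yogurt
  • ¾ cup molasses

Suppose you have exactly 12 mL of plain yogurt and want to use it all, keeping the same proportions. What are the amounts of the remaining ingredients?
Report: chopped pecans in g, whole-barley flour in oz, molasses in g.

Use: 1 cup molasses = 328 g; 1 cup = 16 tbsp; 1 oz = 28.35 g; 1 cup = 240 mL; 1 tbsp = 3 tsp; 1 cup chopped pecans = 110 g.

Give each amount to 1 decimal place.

chopped pecans: 1.8 g; whole-barley flour: 0.4 oz; molasses: 49.2 g

The original recipe has 60 mL of plain yogurt, so the scaling factor is 12 ÷ 60 = 1/5 = 0.2.
chopped pecans: (1 tbsp + 1 tsp = 4/3 tbsp) × 1/5 ÷ 16 tbsp/cup × 110 g/cup ≈ 1.8 g
whole-barley flour: 50 g × 1/5 ÷ 28.35 g/oz ≈ 0.4 oz
molasses: 0.75 cup × 1/5 × 328 g/cup = 49.2 g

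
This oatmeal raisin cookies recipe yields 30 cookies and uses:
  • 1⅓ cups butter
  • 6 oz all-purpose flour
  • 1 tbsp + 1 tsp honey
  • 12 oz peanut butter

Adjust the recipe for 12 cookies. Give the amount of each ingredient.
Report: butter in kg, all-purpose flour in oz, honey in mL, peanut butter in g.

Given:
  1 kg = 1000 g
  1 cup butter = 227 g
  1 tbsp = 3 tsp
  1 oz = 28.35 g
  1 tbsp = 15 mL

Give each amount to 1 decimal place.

Scaling factor: 12/30 = 2/5 = 0.4.
butter: 4/3 cup × 2/5 × 227 g/cup ÷ 1000 g/kg ≈ 0.1 kg
all-purpose flour: 6 oz × 2/5 = 2.4 oz
honey: (1 tbsp + 1 tsp = 4/3 tbsp) × 2/5 × 15 mL/tbsp = 8.0 mL
peanut butter: 12 oz × 2/5 × 28.35 g/oz ≈ 136.1 g

butter: 0.1 kg; all-purpose flour: 2.4 oz; honey: 8.0 mL; peanut butter: 136.1 g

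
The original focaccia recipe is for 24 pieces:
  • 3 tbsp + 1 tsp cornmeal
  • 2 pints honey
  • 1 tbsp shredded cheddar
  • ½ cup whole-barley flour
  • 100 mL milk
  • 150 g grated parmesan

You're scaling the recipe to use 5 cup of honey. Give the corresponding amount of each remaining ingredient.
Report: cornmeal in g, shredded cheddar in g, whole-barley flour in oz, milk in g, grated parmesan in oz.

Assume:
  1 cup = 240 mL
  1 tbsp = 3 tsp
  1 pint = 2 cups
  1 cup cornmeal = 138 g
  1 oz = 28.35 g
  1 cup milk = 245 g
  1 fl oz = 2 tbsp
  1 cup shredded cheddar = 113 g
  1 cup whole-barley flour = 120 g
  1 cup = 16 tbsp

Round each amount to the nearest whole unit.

cornmeal: 36 g; shredded cheddar: 9 g; whole-barley flour: 3 oz; milk: 128 g; grated parmesan: 7 oz

The original recipe has 4 cup of honey, so the scaling factor is 5 ÷ 4 = 5/4 = 1.25.
cornmeal: (3 tbsp + 1 tsp = 10/3 tbsp) × 5/4 ÷ 16 tbsp/cup × 138 g/cup ≈ 36 g
shredded cheddar: 1 tbsp × 5/4 ÷ 16 tbsp/cup × 113 g/cup ≈ 9 g
whole-barley flour: 0.5 cup × 5/4 × 120 g/cup ÷ 28.35 g/oz ≈ 3 oz
milk: 100 mL × 5/4 ÷ 240 mL/cup × 245 g/cup ≈ 128 g
grated parmesan: 150 g × 5/4 ÷ 28.35 g/oz ≈ 7 oz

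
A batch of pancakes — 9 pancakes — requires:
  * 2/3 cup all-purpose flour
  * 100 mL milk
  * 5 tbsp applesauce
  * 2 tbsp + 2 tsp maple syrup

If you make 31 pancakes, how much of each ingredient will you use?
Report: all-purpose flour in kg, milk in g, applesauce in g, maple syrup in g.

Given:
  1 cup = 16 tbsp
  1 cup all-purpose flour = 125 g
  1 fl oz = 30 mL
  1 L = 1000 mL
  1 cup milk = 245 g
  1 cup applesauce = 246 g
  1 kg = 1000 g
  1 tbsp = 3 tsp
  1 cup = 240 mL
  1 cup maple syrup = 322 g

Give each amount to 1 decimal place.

all-purpose flour: 0.3 kg; milk: 351.6 g; applesauce: 264.8 g; maple syrup: 184.9 g

Scaling factor: 31/9.
all-purpose flour: 2/3 cup × 31/9 × 125 g/cup ÷ 1000 g/kg ≈ 0.3 kg
milk: 100 mL × 31/9 ÷ 240 mL/cup × 245 g/cup ≈ 351.6 g
applesauce: 5 tbsp × 31/9 ÷ 16 tbsp/cup × 246 g/cup ≈ 264.8 g
maple syrup: (2 tbsp + 2 tsp = 8/3 tbsp) × 31/9 ÷ 16 tbsp/cup × 322 g/cup ≈ 184.9 g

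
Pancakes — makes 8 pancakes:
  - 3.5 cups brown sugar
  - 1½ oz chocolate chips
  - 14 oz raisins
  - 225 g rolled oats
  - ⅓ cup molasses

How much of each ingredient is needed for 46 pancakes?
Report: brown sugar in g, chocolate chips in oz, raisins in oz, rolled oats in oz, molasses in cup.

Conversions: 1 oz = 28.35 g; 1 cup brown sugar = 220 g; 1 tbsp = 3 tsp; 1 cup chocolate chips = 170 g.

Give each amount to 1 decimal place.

brown sugar: 4427.5 g; chocolate chips: 8.6 oz; raisins: 80.5 oz; rolled oats: 45.6 oz; molasses: 1.9 cup

Scaling factor: 46/8 = 23/4 = 5.75.
brown sugar: 3.5 cup × 23/4 × 220 g/cup = 4427.5 g
chocolate chips: 1.5 oz × 23/4 ≈ 8.6 oz
raisins: 14 oz × 23/4 = 80.5 oz
rolled oats: 225 g × 23/4 ÷ 28.35 g/oz ≈ 45.6 oz
molasses: 1/3 cup × 23/4 ≈ 1.9 cup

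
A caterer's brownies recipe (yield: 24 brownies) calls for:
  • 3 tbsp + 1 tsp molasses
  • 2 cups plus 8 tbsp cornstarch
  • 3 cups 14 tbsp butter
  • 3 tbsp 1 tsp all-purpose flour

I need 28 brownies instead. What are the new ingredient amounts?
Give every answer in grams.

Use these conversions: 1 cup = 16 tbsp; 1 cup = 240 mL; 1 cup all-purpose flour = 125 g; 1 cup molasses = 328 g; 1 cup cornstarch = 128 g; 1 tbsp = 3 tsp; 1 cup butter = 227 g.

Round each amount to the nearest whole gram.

molasses: 80 g; cornstarch: 373 g; butter: 1026 g; all-purpose flour: 30 g

Scaling factor: 28/24 = 7/6.
molasses: (3 tbsp + 1 tsp = 10/3 tbsp) × 7/6 ÷ 16 tbsp/cup × 328 g/cup ≈ 80 g
cornstarch: (2 cup + 8 tbsp = 2.5 cup) × 7/6 × 128 g/cup ≈ 373 g
butter: (3 cup + 14 tbsp = 3.875 cup) × 7/6 × 227 g/cup ≈ 1026 g
all-purpose flour: (3 tbsp + 1 tsp = 10/3 tbsp) × 7/6 ÷ 16 tbsp/cup × 125 g/cup ≈ 30 g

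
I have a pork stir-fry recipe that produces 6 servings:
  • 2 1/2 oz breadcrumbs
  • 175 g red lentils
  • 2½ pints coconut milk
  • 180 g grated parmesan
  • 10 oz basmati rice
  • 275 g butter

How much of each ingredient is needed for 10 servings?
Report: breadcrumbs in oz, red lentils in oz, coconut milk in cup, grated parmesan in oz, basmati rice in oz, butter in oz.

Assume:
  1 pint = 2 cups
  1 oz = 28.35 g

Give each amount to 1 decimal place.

Scaling factor: 10/6 = 5/3.
breadcrumbs: 2.5 oz × 5/3 ≈ 4.2 oz
red lentils: 175 g × 5/3 ÷ 28.35 g/oz ≈ 10.3 oz
coconut milk: 2.5 pint × 5/3 × 2 cup/pint ≈ 8.3 cup
grated parmesan: 180 g × 5/3 ÷ 28.35 g/oz ≈ 10.6 oz
basmati rice: 10 oz × 5/3 ≈ 16.7 oz
butter: 275 g × 5/3 ÷ 28.35 g/oz ≈ 16.2 oz

breadcrumbs: 4.2 oz; red lentils: 10.3 oz; coconut milk: 8.3 cup; grated parmesan: 10.6 oz; basmati rice: 16.7 oz; butter: 16.2 oz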